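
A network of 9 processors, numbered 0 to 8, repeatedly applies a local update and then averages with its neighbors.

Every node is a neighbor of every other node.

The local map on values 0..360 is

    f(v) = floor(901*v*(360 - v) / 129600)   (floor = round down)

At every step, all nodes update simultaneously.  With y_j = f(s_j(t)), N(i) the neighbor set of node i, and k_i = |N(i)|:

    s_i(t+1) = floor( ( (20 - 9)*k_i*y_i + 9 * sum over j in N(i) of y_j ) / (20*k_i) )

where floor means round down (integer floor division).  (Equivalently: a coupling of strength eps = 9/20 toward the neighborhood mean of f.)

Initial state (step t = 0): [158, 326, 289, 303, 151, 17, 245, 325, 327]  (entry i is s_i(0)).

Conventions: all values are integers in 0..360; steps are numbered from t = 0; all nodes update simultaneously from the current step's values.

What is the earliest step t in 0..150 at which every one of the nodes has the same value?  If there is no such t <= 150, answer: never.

Simulating step by step:
t=0: [158, 326, 289, 303, 151, 17, 245, 325, 327]  (not all equal)
t=1: [174, 103, 135, 124, 173, 85, 161, 104, 102]  (not all equal)
t=2: [211, 191, 205, 201, 211, 181, 210, 192, 190]  (not all equal)
t=3: [219, 222, 220, 221, 219, 223, 219, 222, 222]  (not all equal)
t=4: [213, 212, 213, 213, 213, 212, 213, 212, 212]  (not all equal)
t=5: [217, 217, 217, 217, 217, 217, 217, 217, 217]  (all equal)

Answer: 5
Key observation: Synchronization is absorbing here: once all nodes are equal they stay equal, and step 5 is the first all-equal step.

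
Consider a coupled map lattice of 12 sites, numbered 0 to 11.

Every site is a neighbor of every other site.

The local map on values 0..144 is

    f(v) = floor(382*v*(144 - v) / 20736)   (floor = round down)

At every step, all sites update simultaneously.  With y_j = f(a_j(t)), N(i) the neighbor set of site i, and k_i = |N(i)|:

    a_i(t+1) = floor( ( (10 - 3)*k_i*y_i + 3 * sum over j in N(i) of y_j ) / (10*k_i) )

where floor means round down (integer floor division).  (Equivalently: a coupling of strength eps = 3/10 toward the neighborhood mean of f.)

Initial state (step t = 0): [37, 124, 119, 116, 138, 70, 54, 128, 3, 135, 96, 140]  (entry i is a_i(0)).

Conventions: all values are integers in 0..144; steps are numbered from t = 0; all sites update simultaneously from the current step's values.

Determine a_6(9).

Simulating step by step:
t=0: [37, 124, 119, 116, 138, 70, 54, 128, 3, 135, 96, 140]
t=1: [64, 46, 52, 55, 26, 79, 75, 40, 20, 30, 72, 22]
t=2: [88, 81, 84, 85, 62, 88, 89, 76, 55, 67, 89, 58]
t=3: [90, 93, 91, 91, 92, 90, 90, 93, 90, 93, 90, 91]
t=4: [88, 87, 88, 88, 88, 88, 88, 87, 88, 87, 88, 88]
t=5: [90, 90, 90, 90, 90, 90, 90, 90, 90, 90, 90, 90]
t=6: [89, 89, 89, 89, 89, 89, 89, 89, 89, 89, 89, 89]
t=7: [90, 90, 90, 90, 90, 90, 90, 90, 90, 90, 90, 90]
t=8: [89, 89, 89, 89, 89, 89, 89, 89, 89, 89, 89, 89]
t=9: [90, 90, 90, 90, 90, 90, 90, 90, 90, 90, 90, 90]

Answer: a_6(9) = 90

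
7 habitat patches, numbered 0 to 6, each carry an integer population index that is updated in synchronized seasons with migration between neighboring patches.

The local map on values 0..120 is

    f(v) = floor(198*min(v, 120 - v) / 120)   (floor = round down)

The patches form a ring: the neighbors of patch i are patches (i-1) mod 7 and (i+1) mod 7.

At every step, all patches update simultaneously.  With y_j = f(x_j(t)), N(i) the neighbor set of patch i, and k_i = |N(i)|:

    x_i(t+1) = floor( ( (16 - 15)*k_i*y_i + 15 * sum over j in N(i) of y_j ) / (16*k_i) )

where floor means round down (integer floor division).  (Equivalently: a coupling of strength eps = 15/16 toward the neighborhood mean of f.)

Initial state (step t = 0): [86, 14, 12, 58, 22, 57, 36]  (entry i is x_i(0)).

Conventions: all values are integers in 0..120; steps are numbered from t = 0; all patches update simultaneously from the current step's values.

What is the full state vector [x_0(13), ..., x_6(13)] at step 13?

Simulating step by step:
t=0: [86, 14, 12, 58, 22, 57, 36]
t=1: [41, 36, 56, 31, 90, 50, 74]
t=2: [67, 78, 57, 69, 65, 63, 74]
t=3: [72, 89, 77, 91, 89, 83, 89]
t=4: [52, 73, 50, 59, 53, 51, 68]
t=5: [81, 83, 86, 85, 90, 85, 84]
t=6: [60, 60, 58, 52, 56, 54, 60]
t=7: [99, 97, 92, 92, 87, 95, 94]
t=8: [39, 39, 41, 49, 44, 47, 37]
t=9: [62, 65, 71, 70, 78, 67, 69]
t=10: [87, 87, 85, 74, 83, 77, 90]
t=11: [51, 55, 64, 60, 71, 55, 61]
t=12: [92, 88, 94, 86, 93, 88, 87]
t=13: [52, 44, 53, 43, 53, 49, 49]

Answer: [52, 44, 53, 43, 53, 49, 49]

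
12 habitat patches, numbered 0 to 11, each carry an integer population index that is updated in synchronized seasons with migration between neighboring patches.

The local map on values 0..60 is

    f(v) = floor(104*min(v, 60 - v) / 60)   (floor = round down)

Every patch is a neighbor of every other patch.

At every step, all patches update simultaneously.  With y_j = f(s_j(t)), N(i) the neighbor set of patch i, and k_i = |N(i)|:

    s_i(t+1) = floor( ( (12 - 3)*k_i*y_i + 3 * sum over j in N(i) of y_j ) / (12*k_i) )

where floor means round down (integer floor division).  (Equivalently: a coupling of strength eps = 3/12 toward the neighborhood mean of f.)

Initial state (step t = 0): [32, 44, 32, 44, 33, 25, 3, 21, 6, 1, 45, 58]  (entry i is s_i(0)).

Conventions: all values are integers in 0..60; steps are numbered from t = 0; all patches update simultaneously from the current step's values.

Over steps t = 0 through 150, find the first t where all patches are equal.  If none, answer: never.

Simulating step by step:
t=0: [32, 44, 32, 44, 33, 25, 3, 21, 6, 1, 45, 58]  (not all equal)
t=1: [42, 26, 42, 26, 40, 38, 10, 33, 14, 8, 26, 9]  (not all equal)
t=2: [31, 41, 31, 41, 33, 36, 21, 42, 26, 18, 41, 19]  (not all equal)
t=3: [46, 33, 46, 33, 43, 40, 36, 32, 43, 32, 33, 33]  (not all equal)
t=4: [27, 43, 27, 43, 31, 35, 40, 45, 31, 45, 43, 43]  (not all equal)
t=5: [43, 31, 43, 31, 46, 41, 34, 28, 46, 28, 31, 31]  (not all equal)
t=6: [31, 47, 31, 47, 28, 34, 43, 45, 28, 45, 47, 47]  (not all equal)
t=7: [45, 25, 45, 25, 44, 42, 30, 28, 44, 28, 25, 25]  (not all equal)
t=8: [29, 41, 29, 41, 30, 32, 48, 45, 30, 45, 41, 41]  (not all equal)
t=9: [46, 33, 46, 33, 48, 45, 24, 29, 48, 29, 33, 33]  (not all equal)
t=10: [27, 43, 27, 43, 24, 28, 39, 46, 24, 46, 43, 43]  (not all equal)
t=11: [43, 30, 43, 30, 39, 44, 35, 27, 39, 27, 30, 30]  (not all equal)
t=12: [32, 49, 32, 49, 37, 31, 42, 44, 37, 44, 49, 49]  (not all equal)
t=13: [43, 22, 43, 22, 37, 45, 31, 28, 37, 28, 22, 22]  (not all equal)
t=14: [31, 38, 31, 38, 38, 29, 46, 45, 38, 45, 38, 38]  (not all equal)
t=15: [46, 37, 46, 37, 37, 46, 27, 29, 37, 29, 37, 37]  (not all equal)
t=16: [27, 38, 27, 38, 38, 27, 43, 46, 38, 46, 38, 38]  (not all equal)
t=17: [43, 37, 43, 37, 37, 43, 31, 27, 37, 27, 37, 37]  (not all equal)
t=18: [31, 38, 31, 38, 38, 31, 46, 43, 38, 43, 38, 38]  (not all equal)
t=19: [46, 38, 46, 38, 38, 46, 27, 31, 38, 31, 38, 38]  (not all equal)
t=20: [27, 37, 27, 37, 37, 27, 43, 46, 37, 46, 37, 37]  (not all equal)
t=21: [43, 38, 43, 38, 38, 43, 31, 27, 38, 27, 38, 38]  (not all equal)
t=22: [31, 38, 31, 38, 38, 31, 46, 43, 38, 43, 38, 38]  (not all equal)

Answer: never
Key observation: The state at step 18 reappears at step 22 — the system is in a cycle of period 4 from step 18 on.  No step 0..22 is synchronized, and the cycle repeats forever, so no step up to 150 (or ever) has all patches equal.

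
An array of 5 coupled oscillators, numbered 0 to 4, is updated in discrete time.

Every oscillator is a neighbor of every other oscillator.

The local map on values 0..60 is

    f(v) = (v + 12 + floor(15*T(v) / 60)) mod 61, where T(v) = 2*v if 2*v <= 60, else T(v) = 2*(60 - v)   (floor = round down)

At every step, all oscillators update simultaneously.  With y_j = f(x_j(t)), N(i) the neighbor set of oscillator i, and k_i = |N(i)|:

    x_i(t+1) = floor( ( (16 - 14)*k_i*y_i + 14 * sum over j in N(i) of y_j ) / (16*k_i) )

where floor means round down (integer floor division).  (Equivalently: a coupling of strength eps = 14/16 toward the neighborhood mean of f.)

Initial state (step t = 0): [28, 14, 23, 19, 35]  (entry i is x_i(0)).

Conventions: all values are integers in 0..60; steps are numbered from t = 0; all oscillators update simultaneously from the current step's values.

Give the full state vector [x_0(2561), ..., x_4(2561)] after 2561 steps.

Simulating step by step:
t=0: [28, 14, 23, 19, 35]
t=1: [45, 47, 46, 47, 45]
t=2: [3, 3, 3, 3, 3]
t=3: [16, 16, 16, 16, 16]
t=4: [36, 36, 36, 36, 36]
t=5: [60, 60, 60, 60, 60]
t=6: [11, 11, 11, 11, 11]
t=7: [28, 28, 28, 28, 28]
t=8: [54, 54, 54, 54, 54]
t=9: [8, 8, 8, 8, 8]
t=10: [24, 24, 24, 24, 24]
t=11: [48, 48, 48, 48, 48]
t=12: [5, 5, 5, 5, 5]
t=13: [19, 19, 19, 19, 19]
t=14: [40, 40, 40, 40, 40]
t=15: [1, 1, 1, 1, 1]
t=16: [13, 13, 13, 13, 13]
t=17: [31, 31, 31, 31, 31]
t=18: [57, 57, 57, 57, 57]
t=19: [9, 9, 9, 9, 9]
t=20: [25, 25, 25, 25, 25]
t=21: [49, 49, 49, 49, 49]
t=22: [5, 5, 5, 5, 5]

Answer: [49, 49, 49, 49, 49]
Key observation: The state at step 12, [5, 5, 5, 5, 5], reappears at step 22: the system is in a cycle of period 10 from step 12 on.  Therefore the state at step 2561 equals the state at step 12 + ((2561 - 12) mod 10) = 21, which is [49, 49, 49, 49, 49].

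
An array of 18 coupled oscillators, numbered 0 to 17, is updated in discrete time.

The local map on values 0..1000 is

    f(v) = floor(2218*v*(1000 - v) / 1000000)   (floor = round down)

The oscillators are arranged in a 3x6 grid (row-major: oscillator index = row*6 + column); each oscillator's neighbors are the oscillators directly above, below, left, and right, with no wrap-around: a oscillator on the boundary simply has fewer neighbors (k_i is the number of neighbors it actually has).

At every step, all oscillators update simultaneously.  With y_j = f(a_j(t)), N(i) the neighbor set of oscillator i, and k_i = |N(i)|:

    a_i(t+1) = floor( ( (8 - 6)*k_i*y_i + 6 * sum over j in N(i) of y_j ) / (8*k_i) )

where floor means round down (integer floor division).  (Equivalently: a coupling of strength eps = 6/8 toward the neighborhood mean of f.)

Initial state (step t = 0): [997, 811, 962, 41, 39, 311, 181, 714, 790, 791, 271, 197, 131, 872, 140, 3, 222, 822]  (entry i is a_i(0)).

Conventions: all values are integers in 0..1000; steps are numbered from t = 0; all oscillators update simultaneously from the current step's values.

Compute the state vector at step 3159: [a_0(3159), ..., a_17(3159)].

Simulating step by step:
t=0: [997, 811, 962, 41, 39, 311, 181, 714, 790, 791, 271, 197, 131, 872, 140, 3, 222, 822]
t=1: [251, 219, 218, 154, 270, 281, 259, 353, 310, 259, 331, 396, 278, 304, 221, 255, 287, 355]
t=2: [405, 419, 379, 382, 416, 474, 448, 454, 435, 420, 468, 494, 446, 450, 436, 420, 468, 495]
t=3: [541, 536, 532, 530, 541, 547, 544, 546, 540, 540, 547, 553, 548, 547, 544, 544, 549, 553]
t=4: [550, 550, 551, 551, 550, 549, 549, 549, 550, 550, 549, 548, 549, 549, 549, 549, 549, 548]
t=5: [548, 548, 548, 548, 548, 548, 548, 548, 548, 548, 548, 549, 549, 549, 548, 548, 549, 549]
t=6: [549, 549, 549, 549, 549, 549, 549, 549, 549, 549, 549, 549, 549, 549, 549, 549, 549, 549]
t=7: [549, 549, 549, 549, 549, 549, 549, 549, 549, 549, 549, 549, 549, 549, 549, 549, 549, 549]

Answer: [549, 549, 549, 549, 549, 549, 549, 549, 549, 549, 549, 549, 549, 549, 549, 549, 549, 549]
Key observation: The state at step 6, [549, 549, 549, 549, 549, 549, 549, 549, 549, 549, 549, 549, 549, 549, 549, 549, 549, 549], reappears at step 7: the system is in a cycle of period 1 from step 6 on.  Therefore the state at step 3159 equals the state at step 6 + ((3159 - 6) mod 1) = 6, which is [549, 549, 549, 549, 549, 549, 549, 549, 549, 549, 549, 549, 549, 549, 549, 549, 549, 549].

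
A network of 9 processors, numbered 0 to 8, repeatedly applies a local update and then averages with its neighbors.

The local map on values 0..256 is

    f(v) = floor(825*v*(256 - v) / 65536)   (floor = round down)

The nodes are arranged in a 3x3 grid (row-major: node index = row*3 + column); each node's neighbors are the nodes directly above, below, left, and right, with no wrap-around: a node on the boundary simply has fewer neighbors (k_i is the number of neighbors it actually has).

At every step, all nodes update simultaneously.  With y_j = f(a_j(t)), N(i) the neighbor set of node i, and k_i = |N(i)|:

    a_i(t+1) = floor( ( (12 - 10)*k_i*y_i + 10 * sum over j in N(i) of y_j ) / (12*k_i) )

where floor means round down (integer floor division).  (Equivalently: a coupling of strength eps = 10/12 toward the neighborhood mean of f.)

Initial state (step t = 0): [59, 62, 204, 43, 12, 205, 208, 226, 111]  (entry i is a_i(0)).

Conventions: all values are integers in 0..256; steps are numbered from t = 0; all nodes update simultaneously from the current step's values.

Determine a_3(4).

Answer: a_3(4) = 204

Derivation:
t=0: [59, 62, 204, 43, 12, 205, 208, 226, 111]
t=1: [135, 112, 139, 104, 106, 124, 104, 115, 123]
t=2: [201, 203, 204, 200, 202, 203, 200, 201, 205]
t=3: [137, 136, 134, 138, 137, 133, 139, 136, 136]
t=4: [204, 205, 205, 204, 204, 205, 204, 204, 205]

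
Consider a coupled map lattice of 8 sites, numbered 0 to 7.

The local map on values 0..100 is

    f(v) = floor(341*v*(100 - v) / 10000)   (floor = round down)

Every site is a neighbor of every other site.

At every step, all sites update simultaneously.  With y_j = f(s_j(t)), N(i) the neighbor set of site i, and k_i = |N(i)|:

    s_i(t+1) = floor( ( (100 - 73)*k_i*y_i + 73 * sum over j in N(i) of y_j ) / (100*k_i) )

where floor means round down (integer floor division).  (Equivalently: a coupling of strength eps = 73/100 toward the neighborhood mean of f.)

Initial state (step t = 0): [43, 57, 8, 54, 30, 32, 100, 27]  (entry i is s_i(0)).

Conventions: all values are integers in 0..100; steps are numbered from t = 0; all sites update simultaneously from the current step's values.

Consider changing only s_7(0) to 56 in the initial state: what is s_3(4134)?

Simulating step by step:
t=0: [43, 57, 8, 54, 30, 32, 100, 56]
t=1: [66, 66, 56, 66, 64, 64, 52, 66]
t=2: [78, 78, 79, 78, 78, 78, 79, 78]
t=3: [57, 57, 57, 57, 57, 57, 57, 57]
t=4: [83, 83, 83, 83, 83, 83, 83, 83]
t=5: [48, 48, 48, 48, 48, 48, 48, 48]
t=6: [85, 85, 85, 85, 85, 85, 85, 85]
t=7: [43, 43, 43, 43, 43, 43, 43, 43]
t=8: [83, 83, 83, 83, 83, 83, 83, 83]

Answer: s_3(4134) = 85
Key observation: The state at step 4, [83, 83, 83, 83, 83, 83, 83, 83], reappears at step 8: the system is in a cycle of period 4 from step 4 on.  Therefore the state at step 4134 equals the state at step 4 + ((4134 - 4) mod 4) = 6, which is [85, 85, 85, 85, 85, 85, 85, 85].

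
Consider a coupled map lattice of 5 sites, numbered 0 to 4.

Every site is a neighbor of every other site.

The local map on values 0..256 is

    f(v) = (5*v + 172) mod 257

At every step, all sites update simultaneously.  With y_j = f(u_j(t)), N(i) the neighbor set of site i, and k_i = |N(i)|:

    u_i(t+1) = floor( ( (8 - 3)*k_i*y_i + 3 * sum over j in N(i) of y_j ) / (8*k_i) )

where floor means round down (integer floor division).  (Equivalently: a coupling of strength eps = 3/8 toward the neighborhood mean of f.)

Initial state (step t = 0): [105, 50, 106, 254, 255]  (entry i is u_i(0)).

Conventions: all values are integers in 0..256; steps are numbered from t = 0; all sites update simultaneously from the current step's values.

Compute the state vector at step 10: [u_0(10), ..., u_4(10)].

Simulating step by step:
t=0: [105, 50, 106, 254, 255]
t=1: [177, 167, 180, 163, 166]
t=2: [86, 196, 94, 185, 193]
t=3: [95, 114, 116, 85, 106]
t=4: [152, 202, 208, 125, 181]
t=5: [139, 135, 151, 67, 79]
t=6: [110, 99, 142, 191, 87]
t=7: [172, 143, 121, 114, 111]
t=8: [55, 114, 56, 174, 166]
t=9: [181, 201, 184, 87, 203]
t=10: [74, 127, 82, 97, 132]

Answer: [74, 127, 82, 97, 132]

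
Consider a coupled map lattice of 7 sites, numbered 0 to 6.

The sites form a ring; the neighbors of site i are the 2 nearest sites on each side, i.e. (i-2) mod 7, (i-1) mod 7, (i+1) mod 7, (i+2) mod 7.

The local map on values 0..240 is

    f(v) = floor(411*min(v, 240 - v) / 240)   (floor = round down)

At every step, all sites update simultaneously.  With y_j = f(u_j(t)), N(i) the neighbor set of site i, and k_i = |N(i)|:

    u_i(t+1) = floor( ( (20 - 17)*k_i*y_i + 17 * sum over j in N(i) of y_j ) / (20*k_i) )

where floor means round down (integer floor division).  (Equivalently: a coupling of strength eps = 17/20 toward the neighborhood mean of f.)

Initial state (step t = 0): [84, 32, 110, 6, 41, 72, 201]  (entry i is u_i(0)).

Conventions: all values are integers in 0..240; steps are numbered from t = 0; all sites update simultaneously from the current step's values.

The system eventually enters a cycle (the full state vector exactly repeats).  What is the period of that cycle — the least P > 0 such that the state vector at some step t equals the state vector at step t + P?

Simulating step by step:
t=0: [84, 32, 110, 6, 41, 72, 201]
t=1: [113, 94, 87, 93, 92, 79, 92]
t=2: [156, 163, 164, 151, 150, 161, 160]
t=3: [134, 139, 142, 139, 140, 144, 140]
t=4: [170, 172, 172, 169, 168, 172, 171]
t=5: [116, 118, 119, 118, 118, 119, 118]
t=6: [201, 201, 201, 202, 202, 201, 201]
t=7: [66, 65, 65, 65, 65, 65, 65]
t=8: [111, 111, 111, 111, 111, 111, 111]
t=9: [190, 190, 190, 190, 190, 190, 190]
t=10: [85, 85, 85, 85, 85, 85, 85]
t=11: [145, 145, 145, 145, 145, 145, 145]
t=12: [162, 162, 162, 162, 162, 162, 162]
t=13: [133, 133, 133, 133, 133, 133, 133]
t=14: [183, 183, 183, 183, 183, 183, 183]
t=15: [97, 97, 97, 97, 97, 97, 97]
t=16: [166, 166, 166, 166, 166, 166, 166]
t=17: [126, 126, 126, 126, 126, 126, 126]
t=18: [195, 195, 195, 195, 195, 195, 195]
t=19: [77, 77, 77, 77, 77, 77, 77]
t=20: [131, 131, 131, 131, 131, 131, 131]
t=21: [186, 186, 186, 186, 186, 186, 186]
t=22: [92, 92, 92, 92, 92, 92, 92]
t=23: [157, 157, 157, 157, 157, 157, 157]
t=24: [142, 142, 142, 142, 142, 142, 142]
t=25: [167, 167, 167, 167, 167, 167, 167]
t=26: [125, 125, 125, 125, 125, 125, 125]
t=27: [196, 196, 196, 196, 196, 196, 196]
t=28: [75, 75, 75, 75, 75, 75, 75]
t=29: [128, 128, 128, 128, 128, 128, 128]
t=30: [191, 191, 191, 191, 191, 191, 191]
t=31: [83, 83, 83, 83, 83, 83, 83]
t=32: [142, 142, 142, 142, 142, 142, 142]

Answer: 8
Key observation: The state at step 24, [142, 142, 142, 142, 142, 142, 142], reappears at step 32 — and no state repeats earlier — so the cycle the system enters has period 8.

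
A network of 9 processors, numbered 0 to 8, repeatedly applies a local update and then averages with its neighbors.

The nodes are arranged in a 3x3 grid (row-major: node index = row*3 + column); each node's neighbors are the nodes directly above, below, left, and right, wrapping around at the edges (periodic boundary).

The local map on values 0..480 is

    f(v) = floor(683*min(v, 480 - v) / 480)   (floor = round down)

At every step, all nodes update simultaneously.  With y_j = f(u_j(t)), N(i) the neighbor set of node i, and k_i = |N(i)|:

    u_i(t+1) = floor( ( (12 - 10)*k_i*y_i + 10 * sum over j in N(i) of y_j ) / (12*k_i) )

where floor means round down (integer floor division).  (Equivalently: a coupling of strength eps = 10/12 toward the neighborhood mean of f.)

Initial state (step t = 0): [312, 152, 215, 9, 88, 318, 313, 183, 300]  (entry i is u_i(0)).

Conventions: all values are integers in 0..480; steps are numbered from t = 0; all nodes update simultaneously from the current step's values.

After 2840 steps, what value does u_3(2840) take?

Simulating step by step:
t=0: [312, 152, 215, 9, 88, 318, 313, 183, 300]
t=1: [200, 229, 246, 175, 170, 183, 199, 217, 257]
t=2: [295, 296, 302, 264, 278, 280, 288, 294, 299]
t=3: [271, 265, 264, 281, 280, 277, 272, 268, 266]
t=4: [297, 298, 299, 289, 292, 293, 296, 297, 298]
t=5: [261, 260, 259, 264, 264, 263, 262, 260, 260]
t=6: [311, 311, 311, 308, 309, 309, 310, 311, 311]
t=7: [241, 240, 240, 242, 241, 241, 241, 240, 240]
t=8: [340, 340, 340, 339, 340, 340, 340, 340, 340]
t=9: [199, 199, 199, 199, 199, 199, 199, 199, 199]
t=10: [283, 283, 283, 283, 283, 283, 283, 283, 283]
t=11: [280, 280, 280, 280, 280, 280, 280, 280, 280]
t=12: [284, 284, 284, 284, 284, 284, 284, 284, 284]
t=13: [278, 278, 278, 278, 278, 278, 278, 278, 278]
t=14: [287, 287, 287, 287, 287, 287, 287, 287, 287]
t=15: [274, 274, 274, 274, 274, 274, 274, 274, 274]
t=16: [293, 293, 293, 293, 293, 293, 293, 293, 293]
t=17: [266, 266, 266, 266, 266, 266, 266, 266, 266]
t=18: [304, 304, 304, 304, 304, 304, 304, 304, 304]
t=19: [250, 250, 250, 250, 250, 250, 250, 250, 250]
t=20: [327, 327, 327, 327, 327, 327, 327, 327, 327]
t=21: [217, 217, 217, 217, 217, 217, 217, 217, 217]
t=22: [308, 308, 308, 308, 308, 308, 308, 308, 308]
t=23: [244, 244, 244, 244, 244, 244, 244, 244, 244]
t=24: [335, 335, 335, 335, 335, 335, 335, 335, 335]
t=25: [206, 206, 206, 206, 206, 206, 206, 206, 206]
t=26: [293, 293, 293, 293, 293, 293, 293, 293, 293]

Answer: u_3(2840) = 327
Key observation: The state at step 16, [293, 293, 293, 293, 293, 293, 293, 293, 293], reappears at step 26: the system is in a cycle of period 10 from step 16 on.  Therefore the state at step 2840 equals the state at step 16 + ((2840 - 16) mod 10) = 20, which is [327, 327, 327, 327, 327, 327, 327, 327, 327].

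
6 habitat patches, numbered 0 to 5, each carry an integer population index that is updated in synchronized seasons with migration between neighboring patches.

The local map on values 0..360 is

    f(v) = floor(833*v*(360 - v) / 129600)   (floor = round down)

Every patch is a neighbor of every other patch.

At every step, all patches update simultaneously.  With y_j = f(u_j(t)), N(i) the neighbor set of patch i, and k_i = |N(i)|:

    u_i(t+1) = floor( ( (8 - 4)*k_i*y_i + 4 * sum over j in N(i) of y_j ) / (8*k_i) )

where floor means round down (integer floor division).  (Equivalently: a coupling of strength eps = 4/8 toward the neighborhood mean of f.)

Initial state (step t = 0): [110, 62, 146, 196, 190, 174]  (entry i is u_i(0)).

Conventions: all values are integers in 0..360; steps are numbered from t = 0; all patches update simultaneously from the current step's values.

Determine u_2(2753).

Simulating step by step:
t=0: [110, 62, 146, 196, 190, 174]
t=1: [181, 158, 191, 193, 194, 194]
t=2: [207, 205, 206, 206, 206, 206]
t=3: [203, 203, 203, 203, 203, 203]
t=4: [204, 204, 204, 204, 204, 204]
t=5: [204, 204, 204, 204, 204, 204]

Answer: u_2(2753) = 204
Key observation: The state at step 4, [204, 204, 204, 204, 204, 204], reappears at step 5: the system is in a cycle of period 1 from step 4 on.  Therefore the state at step 2753 equals the state at step 4 + ((2753 - 4) mod 1) = 4, which is [204, 204, 204, 204, 204, 204].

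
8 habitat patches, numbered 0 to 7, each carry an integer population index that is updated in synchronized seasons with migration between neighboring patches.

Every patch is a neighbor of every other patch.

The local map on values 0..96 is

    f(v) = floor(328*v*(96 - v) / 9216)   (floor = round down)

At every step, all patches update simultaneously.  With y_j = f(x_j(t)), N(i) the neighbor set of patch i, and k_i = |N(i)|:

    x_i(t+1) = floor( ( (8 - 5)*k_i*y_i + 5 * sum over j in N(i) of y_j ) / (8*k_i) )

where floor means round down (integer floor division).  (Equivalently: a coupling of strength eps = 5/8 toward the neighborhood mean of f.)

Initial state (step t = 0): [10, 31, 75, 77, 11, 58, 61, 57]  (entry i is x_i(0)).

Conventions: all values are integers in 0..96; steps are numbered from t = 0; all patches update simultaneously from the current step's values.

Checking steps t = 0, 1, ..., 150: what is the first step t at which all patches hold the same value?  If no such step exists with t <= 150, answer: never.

Simulating step by step:
t=0: [10, 31, 75, 77, 11, 58, 61, 57]  (not all equal)
t=1: [50, 62, 58, 57, 51, 64, 63, 64]  (not all equal)
t=2: [77, 75, 76, 77, 77, 75, 75, 75]  (not all equal)
t=3: [53, 54, 54, 53, 53, 54, 54, 54]  (not all equal)
t=4: [80, 80, 80, 80, 80, 80, 80, 80]  (all equal)

Answer: 4
Key observation: Synchronization is absorbing here: once all patches are equal they stay equal, and step 4 is the first all-equal step.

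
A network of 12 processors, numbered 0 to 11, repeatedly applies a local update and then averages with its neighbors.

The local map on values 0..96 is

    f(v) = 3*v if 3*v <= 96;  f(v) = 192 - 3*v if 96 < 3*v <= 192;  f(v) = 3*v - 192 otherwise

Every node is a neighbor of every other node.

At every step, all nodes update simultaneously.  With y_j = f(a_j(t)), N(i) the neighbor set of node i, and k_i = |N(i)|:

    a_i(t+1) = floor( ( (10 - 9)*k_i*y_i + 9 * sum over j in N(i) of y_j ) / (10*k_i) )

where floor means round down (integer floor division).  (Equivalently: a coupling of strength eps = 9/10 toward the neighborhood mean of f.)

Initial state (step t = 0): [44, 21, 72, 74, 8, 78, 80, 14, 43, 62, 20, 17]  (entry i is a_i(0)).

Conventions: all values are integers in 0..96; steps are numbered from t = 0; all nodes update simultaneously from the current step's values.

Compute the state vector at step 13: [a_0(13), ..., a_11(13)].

Answer: [25, 25, 24, 24, 24, 24, 24, 24, 25, 24, 25, 24]

Derivation:
t=0: [44, 21, 72, 74, 8, 78, 80, 14, 43, 62, 20, 17]
t=1: [43, 43, 42, 42, 42, 42, 42, 42, 43, 42, 43, 42]
t=2: [64, 64, 65, 65, 65, 65, 65, 65, 64, 65, 64, 65]
t=3: [1, 1, 2, 2, 2, 2, 2, 2, 1, 2, 1, 2]
t=4: [4, 4, 5, 5, 5, 5, 5, 5, 4, 5, 4, 5]
t=5: [13, 13, 14, 14, 14, 14, 14, 14, 13, 14, 13, 14]
t=6: [40, 40, 41, 41, 41, 41, 41, 41, 40, 41, 40, 41]
t=7: [70, 70, 69, 69, 69, 69, 69, 69, 70, 69, 70, 69]
t=8: [16, 16, 15, 15, 15, 15, 15, 15, 16, 15, 16, 15]
t=9: [46, 46, 45, 45, 45, 45, 45, 45, 46, 45, 46, 45]
t=10: [55, 55, 56, 56, 56, 56, 56, 56, 55, 56, 55, 56]
t=11: [25, 25, 24, 24, 24, 24, 24, 24, 25, 24, 25, 24]
t=12: [73, 73, 72, 72, 72, 72, 72, 72, 73, 72, 73, 72]
t=13: [25, 25, 24, 24, 24, 24, 24, 24, 25, 24, 25, 24]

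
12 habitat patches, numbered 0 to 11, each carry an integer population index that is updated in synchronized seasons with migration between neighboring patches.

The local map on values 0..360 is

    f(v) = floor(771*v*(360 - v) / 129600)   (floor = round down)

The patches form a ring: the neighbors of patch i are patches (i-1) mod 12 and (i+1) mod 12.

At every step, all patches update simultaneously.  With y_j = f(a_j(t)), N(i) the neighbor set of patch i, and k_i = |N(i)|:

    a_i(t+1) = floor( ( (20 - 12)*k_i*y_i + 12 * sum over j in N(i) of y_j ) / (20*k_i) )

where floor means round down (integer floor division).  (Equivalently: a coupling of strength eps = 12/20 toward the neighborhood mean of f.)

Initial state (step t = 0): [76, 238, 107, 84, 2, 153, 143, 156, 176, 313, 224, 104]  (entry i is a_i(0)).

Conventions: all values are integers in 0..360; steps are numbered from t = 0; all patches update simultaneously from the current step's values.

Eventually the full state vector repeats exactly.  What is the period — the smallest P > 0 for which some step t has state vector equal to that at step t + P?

Simulating step by step:
t=0: [76, 238, 107, 84, 2, 153, 143, 156, 176, 313, 224, 104]
t=1: [150, 155, 157, 104, 99, 131, 186, 188, 159, 146, 145, 155]
t=2: [188, 188, 179, 165, 162, 174, 187, 191, 189, 186, 186, 187]
t=3: [192, 192, 191, 191, 190, 191, 192, 192, 192, 192, 192, 192]
t=4: [191, 191, 191, 192, 192, 191, 191, 191, 191, 191, 191, 191]
t=5: [192, 192, 191, 191, 191, 191, 192, 192, 192, 192, 192, 192]
t=6: [191, 191, 191, 192, 192, 191, 191, 191, 191, 191, 191, 191]

Answer: 2
Key observation: The state at step 4, [191, 191, 191, 192, 192, 191, 191, 191, 191, 191, 191, 191], reappears at step 6 — and no state repeats earlier — so the cycle the system enters has period 2.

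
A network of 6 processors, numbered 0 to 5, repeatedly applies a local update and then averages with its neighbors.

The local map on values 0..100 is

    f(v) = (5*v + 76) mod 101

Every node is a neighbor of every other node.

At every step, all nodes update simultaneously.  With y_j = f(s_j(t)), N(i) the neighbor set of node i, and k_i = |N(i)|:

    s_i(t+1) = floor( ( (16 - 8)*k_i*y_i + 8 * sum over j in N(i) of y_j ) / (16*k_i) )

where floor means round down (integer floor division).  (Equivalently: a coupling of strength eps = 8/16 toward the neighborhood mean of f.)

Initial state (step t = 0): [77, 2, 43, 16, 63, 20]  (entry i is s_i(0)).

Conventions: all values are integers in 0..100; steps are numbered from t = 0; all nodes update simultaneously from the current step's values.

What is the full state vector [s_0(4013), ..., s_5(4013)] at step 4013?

Answer: [41, 41, 25, 41, 25, 25]
Key observation: The state at step 30, [85, 85, 93, 85, 93, 93], reappears at step 34: the system is in a cycle of period 4 from step 30 on.  Therefore the state at step 4013 equals the state at step 30 + ((4013 - 30) mod 4) = 33, which is [41, 41, 25, 41, 25, 25].

Derivation:
t=0: [77, 2, 43, 16, 63, 20]
t=1: [67, 79, 80, 67, 80, 75]
t=2: [30, 54, 56, 30, 56, 46]
t=3: [29, 37, 41, 29, 41, 21]
t=4: [41, 57, 65, 41, 65, 65]
t=5: [82, 74, 90, 82, 90, 90]
t=6: [59, 43, 35, 59, 35, 35]
t=7: [64, 72, 56, 64, 56, 56]
t=8: [74, 50, 58, 74, 58, 58]
t=9: [46, 38, 54, 46, 54, 54]
t=10: [21, 45, 37, 21, 37, 37]
t=11: [75, 83, 67, 75, 67, 67]
t=12: [39, 55, 23, 39, 23, 23]
t=13: [73, 64, 81, 73, 81, 81]
t=14: [54, 77, 70, 54, 70, 70]
t=15: [38, 43, 29, 38, 29, 29]
t=16: [53, 63, 35, 53, 35, 35]
t=17: [46, 66, 50, 46, 50, 50]
t=18: [8, 8, 16, 8, 16, 16]
t=19: [27, 27, 43, 27, 43, 43]
t=20: [33, 33, 65, 33, 65, 65]
t=21: [56, 56, 80, 56, 80, 80]
t=22: [58, 58, 66, 58, 66, 66]
t=23: [44, 44, 20, 44, 20, 20]
t=24: [88, 88, 80, 88, 80, 80]
t=25: [29, 29, 53, 29, 53, 53]
t=26: [24, 24, 32, 24, 32, 32]
t=27: [76, 76, 52, 76, 52, 52]
t=28: [46, 46, 38, 46, 38, 38]
t=29: [21, 21, 45, 21, 45, 45]
t=30: [85, 85, 93, 85, 93, 93]
t=31: [78, 78, 54, 78, 54, 54]
t=32: [56, 56, 48, 56, 48, 48]
t=33: [41, 41, 25, 41, 25, 25]
t=34: [85, 85, 93, 85, 93, 93]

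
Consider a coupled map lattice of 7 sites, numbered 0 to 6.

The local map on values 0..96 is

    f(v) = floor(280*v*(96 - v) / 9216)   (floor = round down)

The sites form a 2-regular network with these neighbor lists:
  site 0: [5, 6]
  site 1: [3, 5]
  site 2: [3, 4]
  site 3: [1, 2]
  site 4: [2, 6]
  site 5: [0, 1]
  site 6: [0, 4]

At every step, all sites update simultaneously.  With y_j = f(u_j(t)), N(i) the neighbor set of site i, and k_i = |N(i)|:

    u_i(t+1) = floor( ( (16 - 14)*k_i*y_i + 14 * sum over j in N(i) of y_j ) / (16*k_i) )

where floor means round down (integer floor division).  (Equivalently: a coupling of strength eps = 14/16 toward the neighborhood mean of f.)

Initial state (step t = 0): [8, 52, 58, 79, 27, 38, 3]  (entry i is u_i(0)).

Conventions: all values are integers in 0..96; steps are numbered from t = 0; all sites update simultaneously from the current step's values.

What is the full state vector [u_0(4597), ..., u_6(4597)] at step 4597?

Simulating step by step:
t=0: [8, 52, 58, 79, 27, 38, 3]
t=1: [35, 55, 50, 64, 39, 47, 34]
t=2: [66, 65, 65, 67, 66, 66, 65]
t=3: [60, 59, 59, 60, 60, 60, 60]
t=4: [65, 65, 65, 65, 65, 65, 65]
t=5: [61, 61, 61, 61, 61, 61, 61]
t=6: [64, 64, 64, 64, 64, 64, 64]
t=7: [62, 62, 62, 62, 62, 62, 62]
t=8: [64, 64, 64, 64, 64, 64, 64]

Answer: [62, 62, 62, 62, 62, 62, 62]
Key observation: The state at step 6, [64, 64, 64, 64, 64, 64, 64], reappears at step 8: the system is in a cycle of period 2 from step 6 on.  Therefore the state at step 4597 equals the state at step 6 + ((4597 - 6) mod 2) = 7, which is [62, 62, 62, 62, 62, 62, 62].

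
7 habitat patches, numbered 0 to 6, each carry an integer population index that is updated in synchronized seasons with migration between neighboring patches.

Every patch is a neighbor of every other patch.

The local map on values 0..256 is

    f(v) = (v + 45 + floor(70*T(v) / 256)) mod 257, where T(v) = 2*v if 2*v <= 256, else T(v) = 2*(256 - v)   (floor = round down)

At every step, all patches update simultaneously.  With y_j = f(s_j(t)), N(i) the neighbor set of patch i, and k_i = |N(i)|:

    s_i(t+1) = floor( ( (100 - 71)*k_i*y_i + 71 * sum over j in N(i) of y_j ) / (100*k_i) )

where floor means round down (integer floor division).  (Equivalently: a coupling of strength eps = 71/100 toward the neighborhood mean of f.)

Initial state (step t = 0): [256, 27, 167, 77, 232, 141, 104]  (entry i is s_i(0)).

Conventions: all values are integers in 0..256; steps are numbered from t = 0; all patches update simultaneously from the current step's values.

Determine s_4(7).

Simulating step by step:
t=0: [256, 27, 167, 77, 232, 141, 104]
t=1: [100, 107, 93, 120, 98, 135, 127]
t=2: [212, 214, 210, 218, 212, 220, 220]
t=3: [24, 24, 24, 25, 24, 25, 25]
t=4: [82, 82, 82, 82, 82, 82, 82]
t=5: [171, 171, 171, 171, 171, 171, 171]
t=6: [5, 5, 5, 5, 5, 5, 5]
t=7: [52, 52, 52, 52, 52, 52, 52]

Answer: s_4(7) = 52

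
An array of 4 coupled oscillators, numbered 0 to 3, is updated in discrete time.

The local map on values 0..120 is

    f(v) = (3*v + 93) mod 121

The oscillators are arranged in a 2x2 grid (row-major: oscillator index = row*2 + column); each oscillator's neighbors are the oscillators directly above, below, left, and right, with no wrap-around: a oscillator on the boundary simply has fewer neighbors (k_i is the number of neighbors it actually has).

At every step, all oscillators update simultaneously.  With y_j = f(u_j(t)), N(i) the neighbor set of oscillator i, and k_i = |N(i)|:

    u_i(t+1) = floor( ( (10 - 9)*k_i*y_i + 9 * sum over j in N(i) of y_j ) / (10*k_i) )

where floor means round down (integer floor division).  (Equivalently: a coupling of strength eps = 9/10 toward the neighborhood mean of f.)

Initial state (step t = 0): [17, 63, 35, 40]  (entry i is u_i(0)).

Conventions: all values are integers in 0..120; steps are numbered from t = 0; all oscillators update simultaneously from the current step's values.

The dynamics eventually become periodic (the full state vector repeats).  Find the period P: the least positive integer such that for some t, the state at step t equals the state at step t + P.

Simulating step by step:
t=0: [17, 63, 35, 40]
t=1: [54, 55, 59, 61]
t=2: [21, 22, 23, 23]
t=3: [39, 38, 38, 39]
t=4: [86, 88, 88, 86]
t=5: [114, 109, 109, 114]
t=6: [58, 70, 70, 58]
t=7: [57, 28, 28, 57]
t=8: [52, 25, 25, 52]
t=9: [43, 11, 11, 43]
t=10: [14, 91, 91, 14]
t=11: [4, 12, 12, 4]
t=12: [17, 95, 95, 17]
t=13: [15, 22, 22, 15]
t=14: [35, 19, 19, 35]
t=15: [33, 72, 72, 33]
t=16: [67, 70, 70, 67]
t=17: [60, 52, 52, 60]
t=18: [9, 28, 28, 9]
t=19: [62, 113, 113, 62]
t=20: [65, 40, 40, 65]
t=21: [87, 50, 50, 87]
t=22: [12, 100, 100, 12]
t=23: [27, 10, 10, 27]
t=24: [7, 47, 47, 7]
t=25: [113, 113, 113, 113]
t=26: [69, 69, 69, 69]
t=27: [58, 58, 58, 58]
t=28: [25, 25, 25, 25]
t=29: [47, 47, 47, 47]
t=30: [113, 113, 113, 113]

Answer: 5
Key observation: The state at step 25, [113, 113, 113, 113], reappears at step 30 — and no state repeats earlier — so the cycle the system enters has period 5.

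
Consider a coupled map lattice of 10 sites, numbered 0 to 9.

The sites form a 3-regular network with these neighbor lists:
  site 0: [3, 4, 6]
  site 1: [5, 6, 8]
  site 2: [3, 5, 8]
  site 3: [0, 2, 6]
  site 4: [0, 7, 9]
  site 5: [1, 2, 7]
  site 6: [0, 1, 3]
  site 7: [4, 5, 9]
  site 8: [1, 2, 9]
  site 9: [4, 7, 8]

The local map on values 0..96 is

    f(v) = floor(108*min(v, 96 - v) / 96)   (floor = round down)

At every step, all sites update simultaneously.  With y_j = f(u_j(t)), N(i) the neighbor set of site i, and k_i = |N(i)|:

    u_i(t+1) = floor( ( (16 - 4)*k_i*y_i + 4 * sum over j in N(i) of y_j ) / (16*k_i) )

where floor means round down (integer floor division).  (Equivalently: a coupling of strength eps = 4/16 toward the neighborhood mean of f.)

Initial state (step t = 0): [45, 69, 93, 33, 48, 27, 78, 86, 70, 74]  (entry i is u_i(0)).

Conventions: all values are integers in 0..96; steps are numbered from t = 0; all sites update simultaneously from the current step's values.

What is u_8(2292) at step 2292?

Answer: u_8(2292) = 50
Key observation: The state at step 9, [50, 51, 51, 50, 50, 51, 50, 50, 51, 50], reappears at step 11: the system is in a cycle of period 2 from step 9 on.  Therefore the state at step 2292 equals the state at step 9 + ((2292 - 9) mod 2) = 10, which is [51, 50, 50, 50, 51, 50, 50, 50, 50, 50].

Derivation:
t=0: [45, 69, 93, 33, 48, 27, 78, 86, 70, 74]
t=1: [46, 29, 10, 33, 47, 26, 24, 17, 26, 25]
t=2: [47, 31, 16, 35, 47, 26, 30, 23, 27, 29]
t=3: [49, 33, 21, 37, 48, 28, 35, 28, 29, 32]
t=4: [50, 36, 25, 40, 50, 30, 40, 33, 32, 36]
t=5: [50, 39, 30, 44, 48, 33, 45, 38, 36, 40]
t=6: [51, 42, 35, 47, 52, 37, 49, 42, 40, 45]
t=7: [50, 46, 40, 50, 49, 41, 51, 46, 45, 49]
t=8: [51, 50, 46, 50, 51, 46, 50, 50, 49, 51]
t=9: [50, 51, 51, 50, 50, 51, 50, 50, 51, 50]
t=10: [51, 50, 50, 50, 51, 50, 50, 50, 50, 50]
t=11: [50, 51, 51, 50, 50, 51, 50, 50, 51, 50]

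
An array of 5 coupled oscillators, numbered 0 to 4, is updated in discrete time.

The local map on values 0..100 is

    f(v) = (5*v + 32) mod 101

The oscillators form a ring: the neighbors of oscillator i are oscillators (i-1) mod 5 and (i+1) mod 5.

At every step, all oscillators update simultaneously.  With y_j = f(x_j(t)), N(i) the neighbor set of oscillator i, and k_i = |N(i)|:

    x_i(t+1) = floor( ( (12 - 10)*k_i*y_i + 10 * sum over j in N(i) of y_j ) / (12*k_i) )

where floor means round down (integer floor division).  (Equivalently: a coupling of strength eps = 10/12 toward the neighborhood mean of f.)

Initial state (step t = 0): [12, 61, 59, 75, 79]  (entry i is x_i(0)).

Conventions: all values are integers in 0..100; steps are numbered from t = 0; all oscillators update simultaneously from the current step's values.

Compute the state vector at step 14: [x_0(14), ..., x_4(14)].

Answer: [73, 74, 45, 80, 63]

Derivation:
t=0: [12, 61, 59, 75, 79]
t=1: [39, 54, 19, 20, 43]
t=2: [64, 37, 58, 34, 30]
t=3: [48, 30, 9, 41, 33]
t=4: [85, 74, 61, 77, 59]
t=5: [60, 52, 52, 26, 31]
t=6: [78, 64, 77, 83, 51]
t=7: [58, 21, 40, 48, 39]
t=8: [28, 26, 49, 34, 41]
t=9: [51, 71, 37, 45, 35]
t=10: [51, 55, 60, 17, 59]
t=11: [25, 48, 13, 24, 46]
t=12: [63, 75, 66, 73, 54]
t=13: [50, 43, 50, 81, 74]
t=14: [73, 74, 45, 80, 63]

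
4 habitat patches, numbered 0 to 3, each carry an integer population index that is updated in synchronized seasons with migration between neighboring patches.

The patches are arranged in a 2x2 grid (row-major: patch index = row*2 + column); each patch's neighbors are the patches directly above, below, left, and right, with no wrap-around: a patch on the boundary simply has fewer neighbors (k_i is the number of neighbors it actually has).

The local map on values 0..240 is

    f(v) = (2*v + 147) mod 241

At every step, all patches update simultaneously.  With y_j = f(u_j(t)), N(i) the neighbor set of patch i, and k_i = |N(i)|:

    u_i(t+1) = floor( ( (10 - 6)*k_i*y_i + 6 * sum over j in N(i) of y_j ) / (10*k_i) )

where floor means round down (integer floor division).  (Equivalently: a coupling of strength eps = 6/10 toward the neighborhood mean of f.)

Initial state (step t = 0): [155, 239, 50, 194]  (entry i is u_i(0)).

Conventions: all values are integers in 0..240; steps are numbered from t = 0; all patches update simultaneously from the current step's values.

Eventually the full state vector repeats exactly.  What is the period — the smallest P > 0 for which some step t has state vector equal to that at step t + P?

Simulating step by step:
t=0: [155, 239, 50, 194]
t=1: [131, 137, 83, 65]
t=2: [142, 133, 90, 90]
t=3: [153, 151, 117, 111]
t=4: [189, 185, 158, 155]
t=5: [94, 91, 166, 163]
t=6: [135, 133, 193, 190]
t=7: [137, 135, 86, 84]
t=8: [148, 146, 107, 105]
t=9: [176, 174, 143, 141]
t=10: [68, 66, 138, 136]
t=11: [82, 81, 138, 137]
t=12: [103, 102, 147, 147]
t=13: [137, 137, 173, 173]
t=14: [129, 129, 61, 61]
t=15: [123, 123, 68, 68]
t=16: [119, 119, 75, 75]
t=17: [117, 117, 82, 82]
t=18: [119, 119, 91, 91]
t=19: [127, 127, 104, 104]
t=20: [146, 146, 127, 127]
t=21: [186, 186, 171, 171]
t=22: [28, 28, 16, 16]
t=23: [195, 195, 186, 186]
t=24: [49, 49, 42, 42]
t=25: [72, 72, 162, 162]
t=26: [104, 104, 176, 176]
t=27: [84, 84, 46, 46]
t=28: [123, 123, 189, 189]
t=29: [119, 119, 75, 75]

Answer: 13
Key observation: The state at step 16, [119, 119, 75, 75], reappears at step 29 — and no state repeats earlier — so the cycle the system enters has period 13.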